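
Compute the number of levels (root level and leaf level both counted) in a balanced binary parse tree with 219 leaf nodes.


In a balanced binary tree with n leaves the deepest leaf is ceil(log2(n)) edges below the root,
so counting node levels inclusive of root and leaves gives ceil(log2(n)) + 1 levels.
log2(219) = 7.7748
ceil(7.7748) = 8
levels = 8 + 1 = 9

9


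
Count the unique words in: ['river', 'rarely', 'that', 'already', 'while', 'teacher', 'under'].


Listing all tokens and tracking unique types:
  Token 1: 'river' -> NEW (unique so far: 1)
  Token 2: 'rarely' -> NEW (unique so far: 2)
  Token 3: 'that' -> NEW (unique so far: 3)
  Token 4: 'already' -> NEW (unique so far: 4)
  Token 5: 'while' -> NEW (unique so far: 5)
  Token 6: 'teacher' -> NEW (unique so far: 6)
  Token 7: 'under' -> NEW (unique so far: 7)
Unique types: ('already', 'rarely', 'river', 'teacher', 'that', 'under', 'while')
Vocabulary size: 7

7


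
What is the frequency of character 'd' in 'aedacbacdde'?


Scanning 'aedacbacdde' for 'd':
  Position 2: 'd' -> MATCH (count: 1)
  Position 8: 'd' -> MATCH (count: 2)
  Position 9: 'd' -> MATCH (count: 3)
Total occurrences of 'd': 3

3


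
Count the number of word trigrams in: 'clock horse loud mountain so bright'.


Word trigrams from [6] words:
  Trigram 1: (clock horse loud)
  Trigram 2: (horse loud mountain)
  Trigram 3: (loud mountain so)
  Trigram 4: (mountain so bright)
Total word trigrams: 6 - 2 = 4

4


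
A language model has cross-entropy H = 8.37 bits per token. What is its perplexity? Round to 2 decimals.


Perplexity formula: PP = 2^H
H = 8.37
PP = 2^8.37
Decompose: 2^8.37 = 2^8 * 2^0.37
2^8 = 256, 2^0.37 ~ 1.2923528
PP ~ 256 * 1.2923528 = 330.8423168
Rounded to 2 decimals: 330.84

330.84


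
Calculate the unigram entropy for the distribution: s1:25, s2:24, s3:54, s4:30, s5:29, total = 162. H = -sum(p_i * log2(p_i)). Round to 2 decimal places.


Computing entropy H = -sum(p_i * log2(p_i)):
  s1: p = 25/162 = 0.1543, -p*log2(p) = 0.4160
  s2: p = 24/162 = 0.1481, -p*log2(p) = 0.4081
  s3: p = 54/162 = 0.3333, -p*log2(p) = 0.5283
  s4: p = 30/162 = 0.1852, -p*log2(p) = 0.4505
  s5: p = 29/162 = 0.1790, -p*log2(p) = 0.4443
H = sum of terms = 2.2472
Rounded to 2 decimals: 2.25

2.25


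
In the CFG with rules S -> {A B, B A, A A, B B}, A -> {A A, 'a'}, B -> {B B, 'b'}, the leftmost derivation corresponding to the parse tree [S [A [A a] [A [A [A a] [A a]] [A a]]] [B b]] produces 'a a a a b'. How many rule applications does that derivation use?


Every bracketed nonterminal node [X ...] in the tree is produced by exactly one rule application.
Reading the tree off as a leftmost derivation:
  Step 1: S  =>  A B   (applied S -> A B)
  Step 2: A B  =>  A A B   (applied A -> A A)
  Step 3: A A B  =>  a A B   (applied A -> a)
  Step 4: a A B  =>  a A A B   (applied A -> A A)
  Step 5: a A A B  =>  a A A A B   (applied A -> A A)
  Step 6: a A A A B  =>  a a A A B   (applied A -> a)
  Step 7: a a A A B  =>  a a a A B   (applied A -> a)
  Step 8: a a a A B  =>  a a a a B   (applied A -> a)
  Step 9: a a a a B  =>  a a a a b   (applied B -> b)
Final yield: a a a a b
Total rewrite steps: 9

9


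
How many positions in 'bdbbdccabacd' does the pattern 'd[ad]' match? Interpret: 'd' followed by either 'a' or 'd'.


Pattern: d[ad] means 'd' followed by either 'a' or 'd'.
Scanning 'bdbbdccabacd' position-by-position:
  Pos 0: window 'bd' -> no
  Pos 1: window 'db' -> no
  Pos 2: window 'bb' -> no
  Pos 3: window 'bd' -> no
  Pos 4: window 'dc' -> no
  Pos 5: window 'cc' -> no
  Pos 6: window 'ca' -> no
  Pos 7: window 'ab' -> no
  Pos 8: window 'ba' -> no
  Pos 9: window 'ac' -> no
  Pos 10: window 'cd' -> no
  Pos 11: window 'd' -> no
Total matches: 0

0


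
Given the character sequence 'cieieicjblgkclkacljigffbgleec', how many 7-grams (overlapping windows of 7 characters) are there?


String 'cieieicjblgkclkacljigffbgleec' has length L = 29.
Number of overlapping n-grams = L - n + 1
Substituting: 29 - 7 + 1 = 23

23


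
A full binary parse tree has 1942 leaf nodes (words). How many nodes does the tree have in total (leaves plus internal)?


Leaf nodes (terminals): 1942
Internal nodes = n - 1 = 1942 - 1 = 1941
Total = leaves + internal = 1942 + 1941 = 3883

3883


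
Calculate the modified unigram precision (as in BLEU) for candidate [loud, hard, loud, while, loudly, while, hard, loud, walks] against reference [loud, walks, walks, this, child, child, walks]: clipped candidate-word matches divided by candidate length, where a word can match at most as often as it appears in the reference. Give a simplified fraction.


Reference word counts: {'child': 2, 'loud': 1, 'this': 1, 'walks': 3}
Checking each candidate word (with clipping):
  'loud' -> in reference (ref count 1, used 1/1) -> match (matches: 1)
  'hard' -> not in reference -> no match (matches: 1)
  'loud' -> ref count 1 already used up (1/1) -> clipped, no match (matches: 1)
  'while' -> not in reference -> no match (matches: 1)
  'loudly' -> not in reference -> no match (matches: 1)
  'while' -> not in reference -> no match (matches: 1)
  'hard' -> not in reference -> no match (matches: 1)
  'loud' -> ref count 1 already used up (1/1) -> clipped, no match (matches: 1)
  'walks' -> in reference (ref count 3, used 1/3) -> match (matches: 2)
Clipped matches: 2, Candidate length: 9
Precision = 2/9

2/9


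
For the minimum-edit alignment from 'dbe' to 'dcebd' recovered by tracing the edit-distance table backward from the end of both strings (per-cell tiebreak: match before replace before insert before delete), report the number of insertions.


Edit distance = 3. Backtracking from cell (3, 5) with preference match > replace > insert > delete,
then listing the resulting alignment 'dbe' -> 'dcebd' left to right:
  Step 1: keep 'd'
  Step 2: insert 'c' [insertion #1]
  Step 3: insert 'e' [insertion #2]
  Step 4: keep 'b'
  Step 5: replace e->d
Total insertions: 2

2


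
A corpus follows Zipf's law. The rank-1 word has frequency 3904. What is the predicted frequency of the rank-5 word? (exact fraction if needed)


Zipf's law: freq(rank) = f1 / rank
f1 = 3904, rank = 5
freq = 3904 / 5
GCD(3904, 5) = 1
Simplified: 3904/5

3904/5


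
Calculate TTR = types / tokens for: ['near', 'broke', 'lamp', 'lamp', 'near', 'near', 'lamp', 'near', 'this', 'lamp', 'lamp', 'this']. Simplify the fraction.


Tokens: 12
Unique types: ('broke', 'lamp', 'near', 'this') = 4
TTR = 4/12
Simplify: divide both by 4 -> 1/3
TTR = 1/3

1/3


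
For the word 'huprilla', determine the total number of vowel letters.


Scanning each character of 'huprilla':
  Position 1: 'h' -> consonant (running count: 0)
  Position 2: 'u' -> vowel (running count: 1)
  Position 3: 'p' -> consonant (running count: 1)
  Position 4: 'r' -> consonant (running count: 1)
  Position 5: 'i' -> vowel (running count: 2)
  Position 6: 'l' -> consonant (running count: 2)
  Position 7: 'l' -> consonant (running count: 2)
  Position 8: 'a' -> vowel (running count: 3)
Total vowels: 3

3


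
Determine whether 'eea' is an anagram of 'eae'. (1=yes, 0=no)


Sort characters of 'eea': 'aee'
Sort characters of 'eae': 'aee'
Sorted forms match -> they ARE anagrams
Result: 1

1


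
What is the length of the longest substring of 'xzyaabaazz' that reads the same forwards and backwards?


Scanning 'xzyaabaazz' for palindromic substrings.
Substring at positions 3-7: 'aabaa'.
Check: reverse('aabaa') = 'aabaa' -> palindrome confirmed.
Neighbouring characters ('y' / 'z') break symmetry, so it cannot extend further.
No longer palindromic substring exists; longest length = 5

5


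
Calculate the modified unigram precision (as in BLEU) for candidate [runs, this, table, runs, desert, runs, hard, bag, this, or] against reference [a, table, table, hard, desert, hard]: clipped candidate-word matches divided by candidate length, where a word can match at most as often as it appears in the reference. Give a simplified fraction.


Reference word counts: {'a': 1, 'desert': 1, 'hard': 2, 'table': 2}
Checking each candidate word (with clipping):
  'runs' -> not in reference -> no match (matches: 0)
  'this' -> not in reference -> no match (matches: 0)
  'table' -> in reference (ref count 2, used 1/2) -> match (matches: 1)
  'runs' -> not in reference -> no match (matches: 1)
  'desert' -> in reference (ref count 1, used 1/1) -> match (matches: 2)
  'runs' -> not in reference -> no match (matches: 2)
  'hard' -> in reference (ref count 2, used 1/2) -> match (matches: 3)
  'bag' -> not in reference -> no match (matches: 3)
  'this' -> not in reference -> no match (matches: 3)
  'or' -> not in reference -> no match (matches: 3)
Clipped matches: 3, Candidate length: 10
Precision = 3/10

3/10


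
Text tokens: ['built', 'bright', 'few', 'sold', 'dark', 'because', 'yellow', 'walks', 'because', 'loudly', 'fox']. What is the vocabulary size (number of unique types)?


Listing all tokens and tracking unique types:
  Token 1: 'built' -> NEW (unique so far: 1)
  Token 2: 'bright' -> NEW (unique so far: 2)
  Token 3: 'few' -> NEW (unique so far: 3)
  Token 4: 'sold' -> NEW (unique so far: 4)
  Token 5: 'dark' -> NEW (unique so far: 5)
  Token 6: 'because' -> NEW (unique so far: 6)
  Token 7: 'yellow' -> NEW (unique so far: 7)
  Token 8: 'walks' -> NEW (unique so far: 8)
  Token 9: 'because' -> duplicate (unique so far: 8)
  Token 10: 'loudly' -> NEW (unique so far: 9)
  Token 11: 'fox' -> NEW (unique so far: 10)
Unique types: ('because', 'bright', 'built', 'dark', 'few', 'fox', 'loudly', 'sold', 'walks', 'yellow')
Vocabulary size: 10

10


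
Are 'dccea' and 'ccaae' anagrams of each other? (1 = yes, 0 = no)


Sort characters of 'dccea': 'accde'
Sort characters of 'ccaae': 'aacce'
Sorted forms differ -> they are NOT anagrams
Result: 0

0


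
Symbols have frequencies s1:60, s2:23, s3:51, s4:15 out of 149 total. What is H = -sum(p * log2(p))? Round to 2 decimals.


Computing entropy H = -sum(p_i * log2(p_i)):
  s1: p = 60/149 = 0.4027, -p*log2(p) = 0.5284
  s2: p = 23/149 = 0.1544, -p*log2(p) = 0.4161
  s3: p = 51/149 = 0.3423, -p*log2(p) = 0.5294
  s4: p = 15/149 = 0.1007, -p*log2(p) = 0.3335
H = sum of terms = 1.8074
Rounded to 2 decimals: 1.81

1.81


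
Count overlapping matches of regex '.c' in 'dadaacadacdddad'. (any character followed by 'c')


Pattern: .c means any character followed by 'c'.
Scanning 'dadaacadacdddad' position-by-position:
  Pos 0: window 'da' -> no
  Pos 1: window 'ad' -> no
  Pos 2: window 'da' -> no
  Pos 3: window 'aa' -> no
  Pos 4: window 'ac' -> MATCH
  Pos 5: window 'ca' -> no
  Pos 6: window 'ad' -> no
  Pos 7: window 'da' -> no
  Pos 8: window 'ac' -> MATCH
  Pos 9: window 'cd' -> no
  Pos 10: window 'dd' -> no
  Pos 11: window 'dd' -> no
  Pos 12: window 'da' -> no
  Pos 13: window 'ad' -> no
  Pos 14: window 'd' -> no
Total matches: 2

2


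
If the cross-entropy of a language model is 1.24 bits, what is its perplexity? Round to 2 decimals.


Perplexity formula: PP = 2^H
H = 1.24
PP = 2^1.24
Decompose: 2^1.24 = 2^1 * 2^0.24
2^1 = 2, 2^0.24 ~ 1.1809927
PP ~ 2 * 1.1809927 = 2.3619854
Rounded to 2 decimals: 2.36

2.36


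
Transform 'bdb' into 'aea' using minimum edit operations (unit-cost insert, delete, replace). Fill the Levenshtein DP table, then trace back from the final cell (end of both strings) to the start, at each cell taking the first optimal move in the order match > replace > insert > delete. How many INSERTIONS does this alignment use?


Edit distance = 3. Backtracking from cell (3, 3) with preference match > replace > insert > delete,
then listing the resulting alignment 'bdb' -> 'aea' left to right:
  Step 1: replace b->a
  Step 2: replace d->e
  Step 3: replace b->a
Total insertions: 0

0


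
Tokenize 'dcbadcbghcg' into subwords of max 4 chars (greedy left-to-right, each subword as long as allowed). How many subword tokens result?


'dcbadcbghcg' has 11 characters.
Chunking with max size 4:
  Chunk 1: 'dcba' (positions 0-3)
  Chunk 2: 'dcbg' (positions 4-7)
  Chunk 3: 'hcg' (positions 8-10)
Total chunks: ceil(11 / 4) = 3

3


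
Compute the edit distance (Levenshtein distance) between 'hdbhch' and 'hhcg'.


Building DP table for s1='hdbhch' (len 6) and s2='hhcg' (len 4):
       h  h  c  g
    0  1  2  3  4
  h 1  0  1  2  3
  d 2  1  1  2  3
  b 3  2  2  2  3
  h 4  3  2  3  3
  c 5  4  3  2  3
  h 6  5  4  3  3
Edit distance = dp[6][4] = 3

3


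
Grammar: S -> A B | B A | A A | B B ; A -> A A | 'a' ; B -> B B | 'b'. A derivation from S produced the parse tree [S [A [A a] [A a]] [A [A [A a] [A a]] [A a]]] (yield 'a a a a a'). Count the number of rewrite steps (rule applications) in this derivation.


Every bracketed nonterminal node [X ...] in the tree is produced by exactly one rule application.
Reading the tree off as a leftmost derivation:
  Step 1: S  =>  A A   (applied S -> A A)
  Step 2: A A  =>  A A A   (applied A -> A A)
  Step 3: A A A  =>  a A A   (applied A -> a)
  Step 4: a A A  =>  a a A   (applied A -> a)
  Step 5: a a A  =>  a a A A   (applied A -> A A)
  Step 6: a a A A  =>  a a A A A   (applied A -> A A)
  Step 7: a a A A A  =>  a a a A A   (applied A -> a)
  Step 8: a a a A A  =>  a a a a A   (applied A -> a)
  Step 9: a a a a A  =>  a a a a a   (applied A -> a)
Final yield: a a a a a
Total rewrite steps: 9

9


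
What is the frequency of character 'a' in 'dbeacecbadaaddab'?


Scanning 'dbeacecbadaaddab' for 'a':
  Position 3: 'a' -> MATCH (count: 1)
  Position 8: 'a' -> MATCH (count: 2)
  Position 10: 'a' -> MATCH (count: 3)
  Position 11: 'a' -> MATCH (count: 4)
  Position 14: 'a' -> MATCH (count: 5)
Total occurrences of 'a': 5

5


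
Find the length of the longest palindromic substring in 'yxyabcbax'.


Scanning 'yxyabcbax' for palindromic substrings.
Substring at positions 3-7: 'abcba'.
Check: reverse('abcba') = 'abcba' -> palindrome confirmed.
Neighbouring characters ('y' / 'x') break symmetry, so it cannot extend further.
No longer palindromic substring exists; longest length = 5

5


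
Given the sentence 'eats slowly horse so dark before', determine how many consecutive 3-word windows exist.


Word trigrams from [6] words:
  Trigram 1: (eats slowly horse)
  Trigram 2: (slowly horse so)
  Trigram 3: (horse so dark)
  Trigram 4: (so dark before)
Total word trigrams: 6 - 2 = 4

4


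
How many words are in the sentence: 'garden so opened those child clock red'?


Counting words by splitting on spaces:
  Word 1: 'garden'
  Word 2: 'so'
  Word 3: 'opened'
  Word 4: 'those'
  Word 5: 'child'
  Word 6: 'clock'
  Word 7: 'red'
Total words: 7

7


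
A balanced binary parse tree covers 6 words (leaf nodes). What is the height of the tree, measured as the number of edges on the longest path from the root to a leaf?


In a balanced binary tree with n leaves the deepest leaf is ceil(log2(n)) edges below the root.
log2(6) = 2.5850
ceil(2.5850) = 3
height (edges) = 3

3


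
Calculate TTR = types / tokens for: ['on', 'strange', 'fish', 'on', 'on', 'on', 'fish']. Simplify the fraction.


Tokens: 7
Unique types: ('fish', 'on', 'strange') = 3
TTR = 3/7
Already in lowest terms.

3/7


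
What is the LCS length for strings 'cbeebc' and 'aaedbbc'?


DP table for LCS of 'cbeebc' and 'aaedbbc':
       a  a  e  d  b  b  c
    0  0  0  0  0  0  0  0
  c 0  0  0  0  0  0  0  1
  b 0  0  0  0  0  1  1  1
  e 0  0  0  1  1  1  1  1
  e 0  0  0  1  1  1  1  1
  b 0  0  0  1  1  2  2  2
  c 0  0  0  1  1  2  2  3
LCS: 'bbc'
LCS length = 3

3


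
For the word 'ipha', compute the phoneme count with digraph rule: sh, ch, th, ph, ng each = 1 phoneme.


Parsing 'ipha' greedily, digraphs first:
  'i' -> vowel phoneme (phonemes so far: 1)
  'ph' -> digraph (1 consonant phoneme) (phonemes so far: 2)
  'a' -> vowel phoneme (phonemes so far: 3)
Total phonemes: 3

3


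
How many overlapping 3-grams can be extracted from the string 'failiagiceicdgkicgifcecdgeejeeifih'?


String 'failiagiceicdgkicgifcecdgeejeeifih' has length L = 34.
Number of overlapping n-grams = L - n + 1
Substituting: 34 - 3 + 1 = 32

32


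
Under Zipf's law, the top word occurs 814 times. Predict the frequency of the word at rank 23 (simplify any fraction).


Zipf's law: freq(rank) = f1 / rank
f1 = 814, rank = 23
freq = 814 / 23
GCD(814, 23) = 1
Simplified: 814/23

814/23


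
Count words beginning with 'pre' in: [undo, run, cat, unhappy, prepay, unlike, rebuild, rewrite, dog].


Checking each word for prefix 'pre':
  'undo' -> no (count: 0)
  'run' -> no (count: 0)
  'cat' -> no (count: 0)
  'unhappy' -> no (count: 0)
  'prepay' -> YES, starts with 'pre' (count: 1)
  'unlike' -> no (count: 1)
  'rebuild' -> no (count: 1)
  'rewrite' -> no (count: 1)
  'dog' -> no (count: 1)
Total with prefix 'pre': 1

1


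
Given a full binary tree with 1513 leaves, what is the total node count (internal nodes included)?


Leaf nodes (terminals): 1513
Internal nodes = n - 1 = 1513 - 1 = 1512
Total = leaves + internal = 1513 + 1512 = 3025

3025


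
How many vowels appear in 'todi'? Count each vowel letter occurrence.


Scanning each character of 'todi':
  Position 1: 't' -> consonant (running count: 0)
  Position 2: 'o' -> vowel (running count: 1)
  Position 3: 'd' -> consonant (running count: 1)
  Position 4: 'i' -> vowel (running count: 2)
Total vowels: 2

2


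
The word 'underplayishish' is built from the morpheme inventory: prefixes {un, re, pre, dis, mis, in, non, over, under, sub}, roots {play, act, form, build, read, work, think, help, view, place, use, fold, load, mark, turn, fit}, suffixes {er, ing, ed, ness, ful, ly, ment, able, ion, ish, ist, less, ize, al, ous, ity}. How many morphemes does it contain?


Segmenting 'underplayishish' against the inventory:
  'under' -> prefix (morpheme 1)
  'play' -> root (morpheme 2)
  'ish' -> suffix (morpheme 3)
  'ish' -> suffix (morpheme 4)
Total morphemes: 4

4


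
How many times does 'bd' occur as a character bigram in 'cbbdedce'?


Scanning 'cbbdedce' for bigram 'bd':
  Position 0: 'cb' -> no
  Position 1: 'bb' -> no
  Position 2: 'bd' -> MATCH
  Position 3: 'de' -> no
  Position 4: 'ed' -> no
  Position 5: 'dc' -> no
  Position 6: 'ce' -> no
Total matches: 1

1


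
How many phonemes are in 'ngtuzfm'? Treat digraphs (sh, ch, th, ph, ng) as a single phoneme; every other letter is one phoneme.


Parsing 'ngtuzfm' greedily, digraphs first:
  'ng' -> digraph (1 consonant phoneme) (phonemes so far: 1)
  't' -> consonant phoneme (phonemes so far: 2)
  'u' -> vowel phoneme (phonemes so far: 3)
  'z' -> consonant phoneme (phonemes so far: 4)
  'f' -> consonant phoneme (phonemes so far: 5)
  'm' -> consonant phoneme (phonemes so far: 6)
Total phonemes: 6

6


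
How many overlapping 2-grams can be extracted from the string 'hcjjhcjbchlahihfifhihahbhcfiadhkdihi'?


String 'hcjjhcjbchlahihfifhihahbhcfiadhkdihi' has length L = 36.
Number of overlapping n-grams = L - n + 1
Substituting: 36 - 2 + 1 = 35

35


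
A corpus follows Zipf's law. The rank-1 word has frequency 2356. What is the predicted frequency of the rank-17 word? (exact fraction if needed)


Zipf's law: freq(rank) = f1 / rank
f1 = 2356, rank = 17
freq = 2356 / 17
GCD(2356, 17) = 1
Simplified: 2356/17

2356/17


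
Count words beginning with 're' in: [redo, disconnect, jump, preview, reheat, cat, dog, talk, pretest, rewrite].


Checking each word for prefix 're':
  'redo' -> YES, starts with 're' (count: 1)
  'disconnect' -> no (count: 1)
  'jump' -> no (count: 1)
  'preview' -> no (count: 1)
  'reheat' -> YES, starts with 're' (count: 2)
  'cat' -> no (count: 2)
  'dog' -> no (count: 2)
  'talk' -> no (count: 2)
  'pretest' -> no (count: 2)
  'rewrite' -> YES, starts with 're' (count: 3)
Total with prefix 're': 3

3


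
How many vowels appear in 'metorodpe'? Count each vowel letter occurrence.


Scanning each character of 'metorodpe':
  Position 1: 'm' -> consonant (running count: 0)
  Position 2: 'e' -> vowel (running count: 1)
  Position 3: 't' -> consonant (running count: 1)
  Position 4: 'o' -> vowel (running count: 2)
  Position 5: 'r' -> consonant (running count: 2)
  Position 6: 'o' -> vowel (running count: 3)
  Position 7: 'd' -> consonant (running count: 3)
  Position 8: 'p' -> consonant (running count: 3)
  Position 9: 'e' -> vowel (running count: 4)
Total vowels: 4

4


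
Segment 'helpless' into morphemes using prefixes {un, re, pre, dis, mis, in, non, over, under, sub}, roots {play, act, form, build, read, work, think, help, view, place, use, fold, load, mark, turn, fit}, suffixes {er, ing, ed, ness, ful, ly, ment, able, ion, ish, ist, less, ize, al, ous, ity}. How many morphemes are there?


Segmenting 'helpless' against the inventory:
  'help' -> root (morpheme 1)
  'less' -> suffix (morpheme 2)
Total morphemes: 2

2


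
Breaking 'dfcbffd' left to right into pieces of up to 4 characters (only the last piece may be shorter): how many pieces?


'dfcbffd' has 7 characters.
Chunking with max size 4:
  Chunk 1: 'dfcb' (positions 0-3)
  Chunk 2: 'ffd' (positions 4-6)
Total chunks: ceil(7 / 4) = 2

2


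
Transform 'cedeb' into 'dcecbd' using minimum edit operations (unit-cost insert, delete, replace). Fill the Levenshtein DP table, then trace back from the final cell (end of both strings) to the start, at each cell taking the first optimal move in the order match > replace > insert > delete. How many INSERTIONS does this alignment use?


Edit distance = 4. Backtracking from cell (5, 6) with preference match > replace > insert > delete,
then listing the resulting alignment 'cedeb' -> 'dcecbd' left to right:
  Step 1: insert 'd' [insertion #1]
  Step 2: keep 'c'
  Step 3: keep 'e'
  Step 4: replace d->c
  Step 5: replace e->b
  Step 6: replace b->d
Total insertions: 1

1


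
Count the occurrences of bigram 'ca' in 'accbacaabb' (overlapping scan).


Scanning 'accbacaabb' for bigram 'ca':
  Position 0: 'ac' -> no
  Position 1: 'cc' -> no
  Position 2: 'cb' -> no
  Position 3: 'ba' -> no
  Position 4: 'ac' -> no
  Position 5: 'ca' -> MATCH
  Position 6: 'aa' -> no
  Position 7: 'ab' -> no
  Position 8: 'bb' -> no
Total matches: 1

1


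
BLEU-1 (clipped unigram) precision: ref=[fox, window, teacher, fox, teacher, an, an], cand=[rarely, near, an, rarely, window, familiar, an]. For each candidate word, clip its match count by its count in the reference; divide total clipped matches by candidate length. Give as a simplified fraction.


Reference word counts: {'an': 2, 'fox': 2, 'teacher': 2, 'window': 1}
Checking each candidate word (with clipping):
  'rarely' -> not in reference -> no match (matches: 0)
  'near' -> not in reference -> no match (matches: 0)
  'an' -> in reference (ref count 2, used 1/2) -> match (matches: 1)
  'rarely' -> not in reference -> no match (matches: 1)
  'window' -> in reference (ref count 1, used 1/1) -> match (matches: 2)
  'familiar' -> not in reference -> no match (matches: 2)
  'an' -> in reference (ref count 2, used 2/2) -> match (matches: 3)
Clipped matches: 3, Candidate length: 7
Precision = 3/7

3/7


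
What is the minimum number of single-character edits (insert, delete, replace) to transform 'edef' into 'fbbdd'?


Building DP table for s1='edef' (len 4) and s2='fbbdd' (len 5):
       f  b  b  d  d
    0  1  2  3  4  5
  e 1  1  2  3  4  5
  d 2  2  2  3  3  4
  e 3  3  3  3  4  4
  f 4  3  4  4  4  5
Edit distance = dp[4][5] = 5

5


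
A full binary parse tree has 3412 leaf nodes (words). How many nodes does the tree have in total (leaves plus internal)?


Leaf nodes (terminals): 3412
Internal nodes = n - 1 = 3412 - 1 = 3411
Total = leaves + internal = 3412 + 3411 = 6823

6823


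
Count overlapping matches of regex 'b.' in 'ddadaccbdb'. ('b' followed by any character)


Pattern: b. means 'b' followed by any character.
Scanning 'ddadaccbdb' position-by-position:
  Pos 0: window 'dd' -> no
  Pos 1: window 'da' -> no
  Pos 2: window 'ad' -> no
  Pos 3: window 'da' -> no
  Pos 4: window 'ac' -> no
  Pos 5: window 'cc' -> no
  Pos 6: window 'cb' -> no
  Pos 7: window 'bd' -> MATCH
  Pos 8: window 'db' -> no
  Pos 9: window 'b' -> no
Total matches: 1

1


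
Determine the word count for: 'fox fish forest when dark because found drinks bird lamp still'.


Counting words by splitting on spaces:
  Word 1: 'fox'
  Word 2: 'fish'
  Word 3: 'forest'
  Word 4: 'when'
  Word 5: 'dark'
  Word 6: 'because'
  Word 7: 'found'
  Word 8: 'drinks'
  Word 9: 'bird'
  Word 10: 'lamp'
  Word 11: 'still'
Total words: 11

11


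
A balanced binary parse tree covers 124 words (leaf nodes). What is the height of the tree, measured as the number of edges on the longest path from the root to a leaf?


In a balanced binary tree with n leaves the deepest leaf is ceil(log2(n)) edges below the root.
log2(124) = 6.9542
ceil(6.9542) = 7
height (edges) = 7

7


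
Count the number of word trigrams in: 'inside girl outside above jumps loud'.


Word trigrams from [6] words:
  Trigram 1: (inside girl outside)
  Trigram 2: (girl outside above)
  Trigram 3: (outside above jumps)
  Trigram 4: (above jumps loud)
Total word trigrams: 6 - 2 = 4

4


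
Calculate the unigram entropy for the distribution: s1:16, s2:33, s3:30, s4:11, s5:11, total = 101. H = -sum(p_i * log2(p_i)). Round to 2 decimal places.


Computing entropy H = -sum(p_i * log2(p_i)):
  s1: p = 16/101 = 0.1584, -p*log2(p) = 0.4211
  s2: p = 33/101 = 0.3267, -p*log2(p) = 0.5273
  s3: p = 30/101 = 0.2970, -p*log2(p) = 0.5202
  s4: p = 11/101 = 0.1089, -p*log2(p) = 0.3484
  s5: p = 11/101 = 0.1089, -p*log2(p) = 0.3484
H = sum of terms = 2.1654
Rounded to 2 decimals: 2.17

2.17


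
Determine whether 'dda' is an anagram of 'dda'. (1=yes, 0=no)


Sort characters of 'dda': 'add'
Sort characters of 'dda': 'add'
Sorted forms match -> they ARE anagrams
Result: 1

1


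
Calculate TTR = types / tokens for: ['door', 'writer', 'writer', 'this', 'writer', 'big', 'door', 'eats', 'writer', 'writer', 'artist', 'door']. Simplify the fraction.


Tokens: 12
Unique types: ('artist', 'big', 'door', 'eats', 'this', 'writer') = 6
TTR = 6/12
Simplify: divide both by 6 -> 1/2
TTR = 1/2

1/2


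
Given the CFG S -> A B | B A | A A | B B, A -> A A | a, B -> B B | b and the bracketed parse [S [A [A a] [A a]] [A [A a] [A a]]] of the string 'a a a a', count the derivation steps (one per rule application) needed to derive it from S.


Every bracketed nonterminal node [X ...] in the tree is produced by exactly one rule application.
Reading the tree off as a leftmost derivation:
  Step 1: S  =>  A A   (applied S -> A A)
  Step 2: A A  =>  A A A   (applied A -> A A)
  Step 3: A A A  =>  a A A   (applied A -> a)
  Step 4: a A A  =>  a a A   (applied A -> a)
  Step 5: a a A  =>  a a A A   (applied A -> A A)
  Step 6: a a A A  =>  a a a A   (applied A -> a)
  Step 7: a a a A  =>  a a a a   (applied A -> a)
Final yield: a a a a
Total rewrite steps: 7

7


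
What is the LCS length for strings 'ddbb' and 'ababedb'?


DP table for LCS of 'ddbb' and 'ababedb':
       a  b  a  b  e  d  b
    0  0  0  0  0  0  0  0
  d 0  0  0  0  0  0  1  1
  d 0  0  0  0  0  0  1  1
  b 0  0  1  1  1  1  1  2
  b 0  0  1  1  2  2  2  2
LCS: 'db'
LCS length = 2

2


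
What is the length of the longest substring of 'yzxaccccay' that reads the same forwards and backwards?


Scanning 'yzxaccccay' for palindromic substrings.
Substring at positions 3-8: 'acccca'.
Check: reverse('acccca') = 'acccca' -> palindrome confirmed.
Neighbouring characters ('x' / 'y') break symmetry, so it cannot extend further.
No longer palindromic substring exists; longest length = 6

6


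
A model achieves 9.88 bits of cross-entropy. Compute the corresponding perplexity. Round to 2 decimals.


Perplexity formula: PP = 2^H
H = 9.88
PP = 2^9.88
Decompose: 2^9.88 = 2^9 * 2^0.88
2^9 = 512, 2^0.88 ~ 1.8403753
PP ~ 512 * 1.8403753 = 942.2721536
Rounded to 2 decimals: 942.27

942.27


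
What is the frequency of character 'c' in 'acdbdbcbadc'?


Scanning 'acdbdbcbadc' for 'c':
  Position 1: 'c' -> MATCH (count: 1)
  Position 6: 'c' -> MATCH (count: 2)
  Position 10: 'c' -> MATCH (count: 3)
Total occurrences of 'c': 3

3


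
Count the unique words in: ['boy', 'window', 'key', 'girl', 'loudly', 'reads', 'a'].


Listing all tokens and tracking unique types:
  Token 1: 'boy' -> NEW (unique so far: 1)
  Token 2: 'window' -> NEW (unique so far: 2)
  Token 3: 'key' -> NEW (unique so far: 3)
  Token 4: 'girl' -> NEW (unique so far: 4)
  Token 5: 'loudly' -> NEW (unique so far: 5)
  Token 6: 'reads' -> NEW (unique so far: 6)
  Token 7: 'a' -> NEW (unique so far: 7)
Unique types: ('a', 'boy', 'girl', 'key', 'loudly', 'reads', 'window')
Vocabulary size: 7

7


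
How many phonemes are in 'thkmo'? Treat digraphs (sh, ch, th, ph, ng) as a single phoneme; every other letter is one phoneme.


Parsing 'thkmo' greedily, digraphs first:
  'th' -> digraph (1 consonant phoneme) (phonemes so far: 1)
  'k' -> consonant phoneme (phonemes so far: 2)
  'm' -> consonant phoneme (phonemes so far: 3)
  'o' -> vowel phoneme (phonemes so far: 4)
Total phonemes: 4

4


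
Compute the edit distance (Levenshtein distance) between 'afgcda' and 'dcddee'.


Building DP table for s1='afgcda' (len 6) and s2='dcddee' (len 6):
       d  c  d  d  e  e
    0  1  2  3  4  5  6
  a 1  1  2  3  4  5  6
  f 2  2  2  3  4  5  6
  g 3  3  3  3  4  5  6
  c 4  4  3  4  4  5  6
  d 5  4  4  3  4  5  6
  a 6  5  5  4  4  5  6
Edit distance = dp[6][6] = 6

6


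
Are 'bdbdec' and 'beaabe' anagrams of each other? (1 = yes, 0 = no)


Sort characters of 'bdbdec': 'bbcdde'
Sort characters of 'beaabe': 'aabbee'
Sorted forms differ -> they are NOT anagrams
Result: 0

0


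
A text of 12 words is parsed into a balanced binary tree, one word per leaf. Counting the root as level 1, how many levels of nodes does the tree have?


In a balanced binary tree with n leaves the deepest leaf is ceil(log2(n)) edges below the root,
so counting node levels inclusive of root and leaves gives ceil(log2(n)) + 1 levels.
log2(12) = 3.5850
ceil(3.5850) = 4
levels = 4 + 1 = 5

5


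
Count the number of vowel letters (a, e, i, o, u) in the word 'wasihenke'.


Scanning each character of 'wasihenke':
  Position 1: 'w' -> consonant (running count: 0)
  Position 2: 'a' -> vowel (running count: 1)
  Position 3: 's' -> consonant (running count: 1)
  Position 4: 'i' -> vowel (running count: 2)
  Position 5: 'h' -> consonant (running count: 2)
  Position 6: 'e' -> vowel (running count: 3)
  Position 7: 'n' -> consonant (running count: 3)
  Position 8: 'k' -> consonant (running count: 3)
  Position 9: 'e' -> vowel (running count: 4)
Total vowels: 4

4


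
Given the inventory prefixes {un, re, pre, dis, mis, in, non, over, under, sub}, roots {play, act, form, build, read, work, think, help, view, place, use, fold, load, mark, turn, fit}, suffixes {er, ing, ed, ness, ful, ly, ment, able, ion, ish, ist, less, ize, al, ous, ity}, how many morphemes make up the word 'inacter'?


Segmenting 'inacter' against the inventory:
  'in' -> prefix (morpheme 1)
  'act' -> root (morpheme 2)
  'er' -> suffix (morpheme 3)
Total morphemes: 3

3


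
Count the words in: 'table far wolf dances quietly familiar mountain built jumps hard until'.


Counting words by splitting on spaces:
  Word 1: 'table'
  Word 2: 'far'
  Word 3: 'wolf'
  Word 4: 'dances'
  Word 5: 'quietly'
  Word 6: 'familiar'
  Word 7: 'mountain'
  Word 8: 'built'
  Word 9: 'jumps'
  Word 10: 'hard'
  Word 11: 'until'
Total words: 11

11


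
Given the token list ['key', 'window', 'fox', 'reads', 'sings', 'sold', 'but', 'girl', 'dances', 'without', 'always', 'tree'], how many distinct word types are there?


Listing all tokens and tracking unique types:
  Token 1: 'key' -> NEW (unique so far: 1)
  Token 2: 'window' -> NEW (unique so far: 2)
  Token 3: 'fox' -> NEW (unique so far: 3)
  Token 4: 'reads' -> NEW (unique so far: 4)
  Token 5: 'sings' -> NEW (unique so far: 5)
  Token 6: 'sold' -> NEW (unique so far: 6)
  Token 7: 'but' -> NEW (unique so far: 7)
  Token 8: 'girl' -> NEW (unique so far: 8)
  Token 9: 'dances' -> NEW (unique so far: 9)
  Token 10: 'without' -> NEW (unique so far: 10)
  Token 11: 'always' -> NEW (unique so far: 11)
  Token 12: 'tree' -> NEW (unique so far: 12)
Unique types: ('always', 'but', 'dances', 'fox', 'girl', 'key', 'reads', 'sings', 'sold', 'tree', 'window', 'without')
Vocabulary size: 12

12


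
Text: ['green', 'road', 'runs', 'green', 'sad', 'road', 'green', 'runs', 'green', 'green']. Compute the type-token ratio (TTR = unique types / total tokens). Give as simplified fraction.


Tokens: 10
Unique types: ('green', 'road', 'runs', 'sad') = 4
TTR = 4/10
Simplify: divide both by 2 -> 2/5
TTR = 2/5

2/5


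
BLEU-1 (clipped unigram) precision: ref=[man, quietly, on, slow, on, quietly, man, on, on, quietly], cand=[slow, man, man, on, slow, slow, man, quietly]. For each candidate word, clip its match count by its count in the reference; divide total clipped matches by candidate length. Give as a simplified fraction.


Reference word counts: {'man': 2, 'on': 4, 'quietly': 3, 'slow': 1}
Checking each candidate word (with clipping):
  'slow' -> in reference (ref count 1, used 1/1) -> match (matches: 1)
  'man' -> in reference (ref count 2, used 1/2) -> match (matches: 2)
  'man' -> in reference (ref count 2, used 2/2) -> match (matches: 3)
  'on' -> in reference (ref count 4, used 1/4) -> match (matches: 4)
  'slow' -> ref count 1 already used up (1/1) -> clipped, no match (matches: 4)
  'slow' -> ref count 1 already used up (1/1) -> clipped, no match (matches: 4)
  'man' -> ref count 2 already used up (2/2) -> clipped, no match (matches: 4)
  'quietly' -> in reference (ref count 3, used 1/3) -> match (matches: 5)
Clipped matches: 5, Candidate length: 8
Precision = 5/8

5/8


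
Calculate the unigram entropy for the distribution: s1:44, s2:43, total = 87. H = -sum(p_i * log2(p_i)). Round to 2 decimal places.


Computing entropy H = -sum(p_i * log2(p_i)):
  s1: p = 44/87 = 0.5057, -p*log2(p) = 0.4974
  s2: p = 43/87 = 0.4943, -p*log2(p) = 0.5025
H = sum of terms = 0.9999
Rounded to 2 decimals: 1.00

1.00


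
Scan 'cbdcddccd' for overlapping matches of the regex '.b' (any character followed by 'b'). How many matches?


Pattern: .b means any character followed by 'b'.
Scanning 'cbdcddccd' position-by-position:
  Pos 0: window 'cb' -> MATCH
  Pos 1: window 'bd' -> no
  Pos 2: window 'dc' -> no
  Pos 3: window 'cd' -> no
  Pos 4: window 'dd' -> no
  Pos 5: window 'dc' -> no
  Pos 6: window 'cc' -> no
  Pos 7: window 'cd' -> no
  Pos 8: window 'd' -> no
Total matches: 1

1


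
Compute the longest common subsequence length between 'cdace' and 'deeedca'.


DP table for LCS of 'cdace' and 'deeedca':
       d  e  e  e  d  c  a
    0  0  0  0  0  0  0  0
  c 0  0  0  0  0  0  1  1
  d 0  1  1  1  1  1  1  1
  a 0  1  1  1  1  1  1  2
  c 0  1  1  1  1  1  2  2
  e 0  1  2  2  2  2  2  2
LCS: 'ca'
LCS length = 2

2


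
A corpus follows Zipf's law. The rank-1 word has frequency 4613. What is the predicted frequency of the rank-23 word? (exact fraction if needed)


Zipf's law: freq(rank) = f1 / rank
f1 = 4613, rank = 23
freq = 4613 / 23
GCD(4613, 23) = 1
Simplified: 4613/23

4613/23


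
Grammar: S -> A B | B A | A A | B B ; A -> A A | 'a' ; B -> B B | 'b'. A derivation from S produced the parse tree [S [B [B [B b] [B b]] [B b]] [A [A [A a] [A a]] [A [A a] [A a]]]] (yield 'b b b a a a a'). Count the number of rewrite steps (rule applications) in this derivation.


Every bracketed nonterminal node [X ...] in the tree is produced by exactly one rule application.
Reading the tree off as a leftmost derivation:
  Step 1: S  =>  B A   (applied S -> B A)
  Step 2: B A  =>  B B A   (applied B -> B B)
  Step 3: B B A  =>  B B B A   (applied B -> B B)
  Step 4: B B B A  =>  b B B A   (applied B -> b)
  Step 5: b B B A  =>  b b B A   (applied B -> b)
  Step 6: b b B A  =>  b b b A   (applied B -> b)
  Step 7: b b b A  =>  b b b A A   (applied A -> A A)
  Step 8: b b b A A  =>  b b b A A A   (applied A -> A A)
  Step 9: b b b A A A  =>  b b b a A A   (applied A -> a)
  Step 10: b b b a A A  =>  b b b a a A   (applied A -> a)
  Step 11: b b b a a A  =>  b b b a a A A   (applied A -> A A)
  Step 12: b b b a a A A  =>  b b b a a a A   (applied A -> a)
  Step 13: b b b a a a A  =>  b b b a a a a   (applied A -> a)
Final yield: b b b a a a a
Total rewrite steps: 13

13


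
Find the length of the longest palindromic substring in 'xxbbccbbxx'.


Scanning 'xxbbccbbxx' for palindromic substrings.
Substring at positions 0-9: 'xxbbccbbxx'.
Check: reverse('xxbbccbbxx') = 'xxbbccbbxx' -> palindrome confirmed.
No longer palindromic substring exists; longest length = 10

10


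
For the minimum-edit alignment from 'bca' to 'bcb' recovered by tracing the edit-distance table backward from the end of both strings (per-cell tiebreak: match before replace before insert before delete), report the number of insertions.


Edit distance = 1. Backtracking from cell (3, 3) with preference match > replace > insert > delete,
then listing the resulting alignment 'bca' -> 'bcb' left to right:
  Step 1: keep 'b'
  Step 2: keep 'c'
  Step 3: replace a->b
Total insertions: 0

0


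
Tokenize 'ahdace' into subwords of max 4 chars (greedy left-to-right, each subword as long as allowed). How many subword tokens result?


'ahdace' has 6 characters.
Chunking with max size 4:
  Chunk 1: 'ahda' (positions 0-3)
  Chunk 2: 'ce' (positions 4-5)
Total chunks: ceil(6 / 4) = 2

2


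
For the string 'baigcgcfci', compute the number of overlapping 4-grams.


String 'baigcgcfci' has length L = 10.
Number of overlapping n-grams = L - n + 1
Substituting: 10 - 4 + 1 = 7

7


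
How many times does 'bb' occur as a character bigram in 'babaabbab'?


Scanning 'babaabbab' for bigram 'bb':
  Position 0: 'ba' -> no
  Position 1: 'ab' -> no
  Position 2: 'ba' -> no
  Position 3: 'aa' -> no
  Position 4: 'ab' -> no
  Position 5: 'bb' -> MATCH
  Position 6: 'ba' -> no
  Position 7: 'ab' -> no
Total matches: 1

1


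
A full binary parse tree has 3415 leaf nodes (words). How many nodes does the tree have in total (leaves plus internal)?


Leaf nodes (terminals): 3415
Internal nodes = n - 1 = 3415 - 1 = 3414
Total = leaves + internal = 3415 + 3414 = 6829

6829


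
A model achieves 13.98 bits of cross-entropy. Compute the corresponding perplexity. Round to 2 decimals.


Perplexity formula: PP = 2^H
H = 13.98
PP = 2^13.98
Decompose: 2^13.98 = 2^13 * 2^0.98
2^13 = 8192, 2^0.98 ~ 1.9724654
PP ~ 8192 * 1.9724654 = 16158.4365568
Rounded to 2 decimals: 16158.44

16158.44


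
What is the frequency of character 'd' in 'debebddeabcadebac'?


Scanning 'debebddeabcadebac' for 'd':
  Position 0: 'd' -> MATCH (count: 1)
  Position 5: 'd' -> MATCH (count: 2)
  Position 6: 'd' -> MATCH (count: 3)
  Position 12: 'd' -> MATCH (count: 4)
Total occurrences of 'd': 4

4


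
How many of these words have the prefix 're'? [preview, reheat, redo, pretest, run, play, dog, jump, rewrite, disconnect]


Checking each word for prefix 're':
  'preview' -> no (count: 0)
  'reheat' -> YES, starts with 're' (count: 1)
  'redo' -> YES, starts with 're' (count: 2)
  'pretest' -> no (count: 2)
  'run' -> no (count: 2)
  'play' -> no (count: 2)
  'dog' -> no (count: 2)
  'jump' -> no (count: 2)
  'rewrite' -> YES, starts with 're' (count: 3)
  'disconnect' -> no (count: 3)
Total with prefix 're': 3

3


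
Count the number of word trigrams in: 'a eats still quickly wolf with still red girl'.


Word trigrams from [9] words:
  Trigram 1: (a eats still)
  Trigram 2: (eats still quickly)
  Trigram 3: (still quickly wolf)
  Trigram 4: (quickly wolf with)
  Trigram 5: (wolf with still)
  Trigram 6: (with still red)
  Trigram 7: (still red girl)
Total word trigrams: 9 - 2 = 7

7


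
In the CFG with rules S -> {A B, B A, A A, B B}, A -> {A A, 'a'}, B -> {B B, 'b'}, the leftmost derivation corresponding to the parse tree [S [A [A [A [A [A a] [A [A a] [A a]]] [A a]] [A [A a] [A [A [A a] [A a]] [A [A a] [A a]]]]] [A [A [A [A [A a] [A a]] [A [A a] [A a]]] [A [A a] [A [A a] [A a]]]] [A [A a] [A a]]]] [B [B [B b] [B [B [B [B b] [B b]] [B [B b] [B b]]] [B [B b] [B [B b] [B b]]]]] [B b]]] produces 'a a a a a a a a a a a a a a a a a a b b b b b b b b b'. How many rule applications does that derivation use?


Every bracketed nonterminal node [X ...] in the tree is produced by exactly one rule application.
Reading the tree off as a leftmost derivation:
  Step 1: S  =>  A B   (applied S -> A B)
  Step 2: A B  =>  A A B   (applied A -> A A)
  Step 3: A A B  =>  A A A B   (applied A -> A A)
  Step 4: A A A B  =>  A A A A B   (applied A -> A A)
  Step 5: A A A A B  =>  A A A A A B   (applied A -> A A)
  Step 6: A A A A A B  =>  a A A A A B   (applied A -> a)
  Step 7: a A A A A B  =>  a A A A A A B   (applied A -> A A)
  Step 8: a A A A A A B  =>  a a A A A A B   (applied A -> a)
  Step 9: a a A A A A B  =>  a a a A A A B   (applied A -> a)
  Step 10: a a a A A A B  =>  a a a a A A B   (applied A -> a)
  Step 11: a a a a A A B  =>  a a a a A A A B   (applied A -> A A)
  Step 12: a a a a A A A B  =>  a a a a a A A B   (applied A -> a)
  Step 13: a a a a a A A B  =>  a a a a a A A A B   (applied A -> A A)
  Step 14: a a a a a A A A B  =>  a a a a a A A A A B   (applied A -> A A)
  Step 15: a a a a a A A A A B  =>  a a a a a a A A A B   (applied A -> a)
  Step 16: a a a a a a A A A B  =>  a a a a a a a A A B   (applied A -> a)
  Step 17: a a a a a a a A A B  =>  a a a a a a a A A A B   (applied A -> A A)
  Step 18: a a a a a a a A A A B  =>  a a a a a a a a A A B   (applied A -> a)
  Step 19: a a a a a a a a A A B  =>  a a a a a a a a a A B   (applied A -> a)
  Step 20: a a a a a a a a a A B  =>  a a a a a a a a a A A B   (applied A -> A A)
  Step 21: a a a a a a a a a A A B  =>  a a a a a a a a a A A A B   (applied A -> A A)
  Step 22: a a a a a a a a a A A A B  =>  a a a a a a a a a A A A A B   (applied A -> A A)
  Step 23: a a a a a a a a a A A A A B  =>  a a a a a a a a a A A A A A B   (applied A -> A A)
  Step 24: a a a a a a a a a A A A A A B  =>  a a a a a a a a a a A A A A B   (applied A -> a)
  Step 25: a a a a a a a a a a A A A A B  =>  a a a a a a a a a a a A A A B   (applied A -> a)
  Step 26: a a a a a a a a a a a A A A B  =>  a a a a a a a a a a a A A A A B   (applied A -> A A)
  Step 27: a a a a a a a a a a a A A A A B  =>  a a a a a a a a a a a a A A A B   (applied A -> a)
  Step 28: a a a a a a a a a a a a A A A B  =>  a a a a a a a a a a a a a A A B   (applied A -> a)
  Step 29: a a a a a a a a a a a a a A A B  =>  a a a a a a a a a a a a a A A A B   (applied A -> A A)
  Step 30: a a a a a a a a a a a a a A A A B  =>  a a a a a a a a a a a a a a A A B   (applied A -> a)
  Step 31: a a a a a a a a a a a a a a A A B  =>  a a a a a a a a a a a a a a A A A B   (applied A -> A A)
  Step 32: a a a a a a a a a a a a a a A A A B  =>  a a a a a a a a a a a a a a a A A B   (applied A -> a)
  Step 33: a a a a a a a a a a a a a a a A A B  =>  a a a a a a a a a a a a a a a a A B   (applied A -> a)
  Step 34: a a a a a a a a a a a a a a a a A B  =>  a a a a a a a a a a a a a a a a A A B   (applied A -> A A)
  Step 35: a a a a a a a a a a a a a a a a A A B  =>  a a a a a a a a a a a a a a a a a A B   (applied A -> a)
  Step 36: a a a a a a a a a a a a a a a a a A B  =>  a a a a a a a a a a a a a a a a a a B   (applied A -> a)
  Step 37: a a a a a a a a a a a a a a a a a a B  =>  a a a a a a a a a a a a a a a a a a B B   (applied B -> B B)
  Step 38: a a a a a a a a a a a a a a a a a a B B  =>  a a a a a a a a a a a a a a a a a a B B B   (applied B -> B B)
  Step 39: a a a a a a a a a a a a a a a a a a B B B  =>  a a a a a a a a a a a a a a a a a a b B B   (applied B -> b)
  Step 40: a a a a a a a a a a a a a a a a a a b B B  =>  a a a a a a a a a a a a a a a a a a b B B B   (applied B -> B B)
  Step 41: a a a a a a a a a a a a a a a a a a b B B B  =>  a a a a a a a a a a a a a a a a a a b B B B B   (applied B -> B B)
  Step 42: a a a a a a a a a a a a a a a a a a b B B B B  =>  a a a a a a a a a a a a a a a a a a b B B B B B   (applied B -> B B)
  Step 43: a a a a a a a a a a a a a a a a a a b B B B B B  =>  a a a a a a a a a a a a a a a a a a b b B B B B   (applied B -> b)
  Step 44: a a a a a a a a a a a a a a a a a a b b B B B B  =>  a a a a a a a a a a a a a a a a a a b b b B B B   (applied B -> b)
  Step 45: a a a a a a a a a a a a a a a a a a b b b B B B  =>  a a a a a a a a a a a a a a a a a a b b b B B B B   (applied B -> B B)
  Step 46: a a a a a a a a a a a a a a a a a a b b b B B B B  =>  a a a a a a a a a a a a a a a a a a b b b b B B B   (applied B -> b)
  Step 47: a a a a a a a a a a a a a a a a a a b b b b B B B  =>  a a a a a a a a a a a a a a a a a a b b b b b B B   (applied B -> b)
  Step 48: a a a a a a a a a a a a a a a a a a b b b b b B B  =>  a a a a a a a a a a a a a a a a a a b b b b b B B B   (applied B -> B B)
  Step 49: a a a a a a a a a a a a a a a a a a b b b b b B B B  =>  a a a a a a a a a a a a a a a a a a b b b b b b B B   (applied B -> b)
  Step 50: a a a a a a a a a a a a a a a a a a b b b b b b B B  =>  a a a a a a a a a a a a a a a a a a b b b b b b B B B   (applied B -> B B)
  Step 51: a a a a a a a a a a a a a a a a a a b b b b b b B B B  =>  a a a a a a a a a a a a a a a a a a b b b b b b b B B   (applied B -> b)
  Step 52: a a a a a a a a a a a a a a a a a a b b b b b b b B B  =>  a a a a a a a a a a a a a a a a a a b b b b b b b b B   (applied B -> b)
  Step 53: a a a a a a a a a a a a a a a a a a b b b b b b b b B  =>  a a a a a a a a a a a a a a a a a a b b b b b b b b b   (applied B -> b)
Final yield: a a a a a a a a a a a a a a a a a a b b b b b b b b b
Total rewrite steps: 53

53
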